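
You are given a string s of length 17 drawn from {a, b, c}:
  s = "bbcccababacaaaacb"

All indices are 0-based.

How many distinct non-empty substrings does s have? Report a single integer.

rank→(start, suffix):
  0 → (11, 'aaaacb')
  1 → (12, 'aaacb')
  2 → (13, 'aacb')
  3 → (5, 'ababacaaaacb')
  4 → (7, 'abacaaaacb')
  5 → (9, 'acaaaacb')
  6 → (14, 'acb')
  7 → (16, 'b')
  8 → (6, 'babacaaaacb')
  9 → (8, 'bacaaaacb')
  10 → (0, 'bbcccababacaaaacb')
  11 → (1, 'bcccababacaaaacb')
  12 → (10, 'caaaacb')
  13 → (4, 'cababacaaaacb')
  14 → (15, 'cb')
  15 → (3, 'ccababacaaaacb')
  16 → (2, 'cccababacaaaacb')

SA = [11, 12, 13, 5, 7, 9, 14, 16, 6, 8, 0, 1, 10, 4, 15, 3, 2]
rank  pair      lcp
   1  s[11:],s[12:]  3  'aaa'
   2  s[12:],s[13:]  2  'aa'
   3  s[13:],s[5:]  1  'a'
   4  s[5:],s[7:]  3  'aba'
   5  s[7:],s[9:]  1  'a'
   6  s[9:],s[14:]  2  'ac'
   7  s[14:],s[16:]  0  ''
   8  s[16:],s[6:]  1  'b'
   9  s[6:],s[8:]  2  'ba'
  10  s[8:],s[0:]  1  'b'
  11  s[0:],s[1:]  1  'b'
  12  s[1:],s[10:]  0  ''
  13  s[10:],s[4:]  2  'ca'
  14  s[4:],s[15:]  1  'c'
  15  s[15:],s[3:]  1  'c'
  16  s[3:],s[2:]  2  'cc'

n(n+1)/2 = 17·18/2 = 153
Σ LCP = 0 + 3 + 2 + 1 + 3 + 1 + 2 + 0 + 1 + 2 + 1 + 1 + 0 + 2 + 1 + 1 + 2 = 23
distinct = 153 − 23 = 130

130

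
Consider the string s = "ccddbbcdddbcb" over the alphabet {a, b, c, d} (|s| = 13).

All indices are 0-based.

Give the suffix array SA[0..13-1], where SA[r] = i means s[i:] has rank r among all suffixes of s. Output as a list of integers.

[12, 4, 10, 5, 11, 0, 1, 6, 3, 9, 2, 8, 7]

rank→(start, suffix):
  0 → (12, 'b')
  1 → (4, 'bbcdddbcb')
  2 → (10, 'bcb')
  3 → (5, 'bcdddbcb')
  4 → (11, 'cb')
  5 → (0, 'ccddbbcdddbcb')
  6 → (1, 'cddbbcdddbcb')
  7 → (6, 'cdddbcb')
  8 → (3, 'dbbcdddbcb')
  9 → (9, 'dbcb')
  10 → (2, 'ddbbcdddbcb')
  11 → (8, 'ddbcb')
  12 → (7, 'dddbcb')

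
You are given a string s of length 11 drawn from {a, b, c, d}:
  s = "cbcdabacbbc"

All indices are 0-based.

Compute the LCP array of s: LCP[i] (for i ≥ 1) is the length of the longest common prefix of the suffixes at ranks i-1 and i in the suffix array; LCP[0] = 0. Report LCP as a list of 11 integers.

[0, 1, 0, 1, 1, 2, 0, 1, 2, 1, 0]

sorted suffixes:
  #0 SA[0]=4  'abacbbc'
  #1 SA[1]=6  'acbbc'
  #2 SA[2]=5  'bacbbc'
  #3 SA[3]=8  'bbc'
  #4 SA[4]=9  'bc'
  #5 SA[5]=1  'bcdabacbbc'
  #6 SA[6]=10  'c'
  #7 SA[7]=7  'cbbc'
  #8 SA[8]=0  'cbcdabacbbc'
  #9 SA[9]=2  'cdabacbbc'
  #10 SA[10]=3  'dabacbbc'

SA = [4, 6, 5, 8, 9, 1, 10, 7, 0, 2, 3]
[i] adj suffixes → lcp
  [1] 4/6 → 1 ('a')
  [2] 6/5 → 0 ('')
  [3] 5/8 → 1 ('b')
  [4] 8/9 → 1 ('b')
  [5] 9/1 → 2 ('bc')
  [6] 1/10 → 0 ('')
  [7] 10/7 → 1 ('c')
  [8] 7/0 → 2 ('cb')
  [9] 0/2 → 1 ('c')
  [10] 2/3 → 0 ('')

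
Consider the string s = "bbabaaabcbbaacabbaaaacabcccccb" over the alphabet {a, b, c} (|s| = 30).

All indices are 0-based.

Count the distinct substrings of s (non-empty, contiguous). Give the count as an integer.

rank | idx | suffix
   0 |  17 | aaaacabcccccb
   1 |   4 | aaabcbbaacabbaaaacabcccccb
   2 |  18 | aaacabcccccb
   3 |   5 | aabcbbaacabbaaaacabcccccb
   4 |  11 | aacabbaaaacabcccccb
   5 |  19 | aacabcccccb
   6 |   2 | abaaabcbbaacabbaaaacabcccccb
   7 |  14 | abbaaaacabcccccb
   8 |   6 | abcbbaacabbaaaacabcccccb
   9 |  22 | abcccccb
  10 |  12 | acabbaaaacabcccccb
  11 |  20 | acabcccccb
  12 |  29 | b
  13 |  16 | baaaacabcccccb
  14 |   3 | baaabcbbaacabbaaaacabcccccb
  15 |  10 | baacabbaaaacabcccccb
  16 |   1 | babaaabcbbaacabbaaaacabcccccb
  17 |  15 | bbaaaacabcccccb
  18 |   9 | bbaacabbaaaacabcccccb
  19 |   0 | bbabaaabcbbaacabbaaaacabcccccb
  20 |   7 | bcbbaacabbaaaacabcccccb
  21 |  23 | bcccccb
  22 |  13 | cabbaaaacabcccccb
  23 |  21 | cabcccccb
  24 |  28 | cb
  25 |   8 | cbbaacabbaaaacabcccccb
  26 |  27 | ccb
  27 |  26 | cccb
  28 |  25 | ccccb
  29 |  24 | cccccb

SA = [17, 4, 18, 5, 11, 19, 2, 14, 6, 22, 12, 20, 29, 16, 3, 10, 1, 15, 9, 0, 7, 23, 13, 21, 28, 8, 27, 26, 25, 24]
rank  pair      lcp
   1  s[17:],s[4:]  3  'aaa'
   2  s[4:],s[18:]  3  'aaa'
   3  s[18:],s[5:]  2  'aa'
   4  s[5:],s[11:]  2  'aa'
   5  s[11:],s[19:]  5  'aacab'
   6  s[19:],s[2:]  1  'a'
   7  s[2:],s[14:]  2  'ab'
   8  s[14:],s[6:]  2  'ab'
   9  s[6:],s[22:]  3  'abc'
  10  s[22:],s[12:]  1  'a'
  11  s[12:],s[20:]  4  'acab'
  12  s[20:],s[29:]  0  ''
  13  s[29:],s[16:]  1  'b'
  14  s[16:],s[3:]  4  'baaa'
  15  s[3:],s[10:]  3  'baa'
  16  s[10:],s[1:]  2  'ba'
  17  s[1:],s[15:]  1  'b'
  18  s[15:],s[9:]  4  'bbaa'
  19  s[9:],s[0:]  3  'bba'
  20  s[0:],s[7:]  1  'b'
  21  s[7:],s[23:]  2  'bc'
  22  s[23:],s[13:]  0  ''
  23  s[13:],s[21:]  3  'cab'
  24  s[21:],s[28:]  1  'c'
  25  s[28:],s[8:]  2  'cb'
  26  s[8:],s[27:]  1  'c'
  27  s[27:],s[26:]  2  'cc'
  28  s[26:],s[25:]  3  'ccc'
  29  s[25:],s[24:]  4  'cccc'

n(n+1)/2 = 30·31/2 = 465
Σ LCP = 0 + 3 + 3 + 2 + 2 + 5 + 1 + 2 + 2 + 3 + 1 + 4 + 0 + 1 + 4 + 3 + 2 + 1 + 4 + 3 + 1 + 2 + 0 + 3 + 1 + 2 + 1 + 2 + 3 + 4 = 65
distinct = 465 − 65 = 400

400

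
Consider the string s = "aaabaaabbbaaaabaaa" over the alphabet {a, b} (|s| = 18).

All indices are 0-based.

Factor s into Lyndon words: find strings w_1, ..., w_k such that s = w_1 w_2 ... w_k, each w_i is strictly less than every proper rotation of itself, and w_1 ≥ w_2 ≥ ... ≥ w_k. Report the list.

emit factor 1: 'aaabaaabbb' (i=0, period=10)
emit factor 2: 'aaaab' (i=10, period=5)
emit factor 3: 'a' (i=15, period=1)
emit factor 4: 'a' (i=16, period=1)
emit factor 5: 'a' (i=17, period=1)

["aaabaaabbb", "aaaab", "a", "a", "a"]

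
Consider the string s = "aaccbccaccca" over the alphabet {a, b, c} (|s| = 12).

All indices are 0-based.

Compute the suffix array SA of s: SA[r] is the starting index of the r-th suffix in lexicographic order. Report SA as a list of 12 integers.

[11, 0, 1, 7, 4, 10, 6, 3, 9, 5, 2, 8]

rank | idx | suffix
   0 |  11 | a
   1 |   0 | aaccbccaccca
   2 |   1 | accbccaccca
   3 |   7 | accca
   4 |   4 | bccaccca
   5 |  10 | ca
   6 |   6 | caccca
   7 |   3 | cbccaccca
   8 |   9 | cca
   9 |   5 | ccaccca
  10 |   2 | ccbccaccca
  11 |   8 | ccca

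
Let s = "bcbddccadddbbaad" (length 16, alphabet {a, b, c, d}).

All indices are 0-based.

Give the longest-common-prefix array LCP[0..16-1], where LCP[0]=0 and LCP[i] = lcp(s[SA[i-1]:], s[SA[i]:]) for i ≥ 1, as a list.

[0, 1, 2, 0, 1, 1, 1, 0, 1, 1, 0, 1, 1, 1, 2, 2]

rank | idx | suffix
   0 |  13 | aad
   1 |  14 | ad
   2 |   7 | adddbbaad
   3 |  12 | baad
   4 |  11 | bbaad
   5 |   0 | bcbddccadddbbaad
   6 |   2 | bddccadddbbaad
   7 |   6 | cadddbbaad
   8 |   1 | cbddccadddbbaad
   9 |   5 | ccadddbbaad
  10 |  15 | d
  11 |  10 | dbbaad
  12 |   4 | dccadddbbaad
  13 |   9 | ddbbaad
  14 |   3 | ddccadddbbaad
  15 |   8 | dddbbaad

SA = [13, 14, 7, 12, 11, 0, 2, 6, 1, 5, 15, 10, 4, 9, 3, 8]
rank  pair      lcp
   1  s[13:],s[14:]  1  'a'
   2  s[14:],s[7:]  2  'ad'
   3  s[7:],s[12:]  0  ''
   4  s[12:],s[11:]  1  'b'
   5  s[11:],s[0:]  1  'b'
   6  s[0:],s[2:]  1  'b'
   7  s[2:],s[6:]  0  ''
   8  s[6:],s[1:]  1  'c'
   9  s[1:],s[5:]  1  'c'
  10  s[5:],s[15:]  0  ''
  11  s[15:],s[10:]  1  'd'
  12  s[10:],s[4:]  1  'd'
  13  s[4:],s[9:]  1  'd'
  14  s[9:],s[3:]  2  'dd'
  15  s[3:],s[8:]  2  'dd'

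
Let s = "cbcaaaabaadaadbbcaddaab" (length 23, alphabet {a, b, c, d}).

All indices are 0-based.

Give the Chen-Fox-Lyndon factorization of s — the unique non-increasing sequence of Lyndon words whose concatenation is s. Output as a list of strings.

emit factor 1: 'c' (i=0, period=1)
emit factor 2: 'bc' (i=1, period=2)
emit factor 3: 'aaaabaadaadbbcaddaab' (i=3, period=20)

["c", "bc", "aaaabaadaadbbcaddaab"]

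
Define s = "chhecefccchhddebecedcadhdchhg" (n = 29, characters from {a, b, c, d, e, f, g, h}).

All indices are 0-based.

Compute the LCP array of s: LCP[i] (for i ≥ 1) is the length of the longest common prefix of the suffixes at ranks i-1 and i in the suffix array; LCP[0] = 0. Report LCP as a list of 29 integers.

sorted suffixes:
  #0 SA[0]=21  'adhdchhg'
  #1 SA[1]=15  'becedcadhdchhg'
  #2 SA[2]=20  'cadhdchhg'
  #3 SA[3]=7  'ccchhddebecedcadhdchhg'
  #4 SA[4]=8  'cchhddebecedcadhdchhg'
  #5 SA[5]=17  'cedcadhdchhg'
  #6 SA[6]=4  'cefccchhddebecedcadhdchhg'
  #7 SA[7]=9  'chhddebecedcadhdchhg'
  #8 SA[8]=0  'chhecefccchhddebecedcadhdchhg'
  #9 SA[9]=25  'chhg'
  #10 SA[10]=19  'dcadhdchhg'
  #11 SA[11]=24  'dchhg'
  #12 SA[12]=12  'ddebecedcadhdchhg'
  #13 SA[13]=13  'debecedcadhdchhg'
  #14 SA[14]=22  'dhdchhg'
  #15 SA[15]=14  'ebecedcadhdchhg'
  #16 SA[16]=16  'ecedcadhdchhg'
  #17 SA[17]=3  'ecefccchhddebecedcadhdchhg'
  #18 SA[18]=18  'edcadhdchhg'
  #19 SA[19]=5  'efccchhddebecedcadhdchhg'
  #20 SA[20]=6  'fccchhddebecedcadhdchhg'
  #21 SA[21]=28  'g'
  #22 SA[22]=23  'hdchhg'
  #23 SA[23]=11  'hddebecedcadhdchhg'
  #24 SA[24]=2  'hecefccchhddebecedcadhdchhg'
  #25 SA[25]=27  'hg'
  #26 SA[26]=10  'hhddebecedcadhdchhg'
  #27 SA[27]=1  'hhecefccchhddebecedcadhdchhg'
  #28 SA[28]=26  'hhg'

SA = [21, 15, 20, 7, 8, 17, 4, 9, 0, 25, 19, 24, 12, 13, 22, 14, 16, 3, 18, 5, 6, 28, 23, 11, 2, 27, 10, 1, 26]
rank  pair      lcp
   1  s[21:],s[15:]  0  ''
   2  s[15:],s[20:]  0  ''
   3  s[20:],s[7:]  1  'c'
   4  s[7:],s[8:]  2  'cc'
   5  s[8:],s[17:]  1  'c'
   6  s[17:],s[4:]  2  'ce'
   7  s[4:],s[9:]  1  'c'
   8  s[9:],s[0:]  3  'chh'
   9  s[0:],s[25:]  3  'chh'
  10  s[25:],s[19:]  0  ''
  11  s[19:],s[24:]  2  'dc'
  12  s[24:],s[12:]  1  'd'
  13  s[12:],s[13:]  1  'd'
  14  s[13:],s[22:]  1  'd'
  15  s[22:],s[14:]  0  ''
  16  s[14:],s[16:]  1  'e'
  17  s[16:],s[3:]  3  'ece'
  18  s[3:],s[18:]  1  'e'
  19  s[18:],s[5:]  1  'e'
  20  s[5:],s[6:]  0  ''
  21  s[6:],s[28:]  0  ''
  22  s[28:],s[23:]  0  ''
  23  s[23:],s[11:]  2  'hd'
  24  s[11:],s[2:]  1  'h'
  25  s[2:],s[27:]  1  'h'
  26  s[27:],s[10:]  1  'h'
  27  s[10:],s[1:]  2  'hh'
  28  s[1:],s[26:]  2  'hh'

[0, 0, 0, 1, 2, 1, 2, 1, 3, 3, 0, 2, 1, 1, 1, 0, 1, 3, 1, 1, 0, 0, 0, 2, 1, 1, 1, 2, 2]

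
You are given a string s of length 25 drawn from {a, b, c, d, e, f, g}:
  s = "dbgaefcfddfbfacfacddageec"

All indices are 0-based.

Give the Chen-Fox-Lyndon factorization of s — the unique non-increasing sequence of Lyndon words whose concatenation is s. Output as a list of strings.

["d", "bg", "aefcfddfbf", "acf", "acddageec"]

emit factor 1: 'd' (i=0, period=1)
emit factor 2: 'bg' (i=1, period=2)
emit factor 3: 'aefcfddfbf' (i=3, period=10)
emit factor 4: 'acf' (i=13, period=3)
emit factor 5: 'acddageec' (i=16, period=9)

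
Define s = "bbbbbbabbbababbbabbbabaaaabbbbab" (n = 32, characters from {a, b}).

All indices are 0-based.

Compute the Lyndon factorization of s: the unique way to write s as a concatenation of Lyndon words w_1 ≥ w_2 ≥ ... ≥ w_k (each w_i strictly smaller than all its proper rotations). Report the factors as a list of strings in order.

["b", "b", "b", "b", "b", "b", "abbb", "ababbbabbb", "ab", "aaaabbbbab"]

emit factor 1: 'b' (i=0, period=1)
emit factor 2: 'b' (i=1, period=1)
emit factor 3: 'b' (i=2, period=1)
emit factor 4: 'b' (i=3, period=1)
emit factor 5: 'b' (i=4, period=1)
emit factor 6: 'b' (i=5, period=1)
emit factor 7: 'abbb' (i=6, period=4)
emit factor 8: 'ababbbabbb' (i=10, period=10)
emit factor 9: 'ab' (i=20, period=2)
emit factor 10: 'aaaabbbbab' (i=22, period=10)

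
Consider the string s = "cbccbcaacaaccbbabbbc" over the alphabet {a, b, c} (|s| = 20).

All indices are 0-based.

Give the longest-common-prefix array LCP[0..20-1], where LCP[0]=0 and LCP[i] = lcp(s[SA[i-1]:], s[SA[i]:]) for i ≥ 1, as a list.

sorted suffixes:
  #0 SA[0]=6  'aacaaccbbabbbc'
  #1 SA[1]=9  'aaccbbabbbc'
  #2 SA[2]=15  'abbbc'
  #3 SA[3]=7  'acaaccbbabbbc'
  #4 SA[4]=10  'accbbabbbc'
  #5 SA[5]=14  'babbbc'
  #6 SA[6]=13  'bbabbbc'
  #7 SA[7]=16  'bbbc'
  #8 SA[8]=17  'bbc'
  #9 SA[9]=18  'bc'
  #10 SA[10]=4  'bcaacaaccbbabbbc'
  #11 SA[11]=1  'bccbcaacaaccbbabbbc'
  #12 SA[12]=19  'c'
  #13 SA[13]=5  'caacaaccbbabbbc'
  #14 SA[14]=8  'caaccbbabbbc'
  #15 SA[15]=12  'cbbabbbc'
  #16 SA[16]=3  'cbcaacaaccbbabbbc'
  #17 SA[17]=0  'cbccbcaacaaccbbabbbc'
  #18 SA[18]=11  'ccbbabbbc'
  #19 SA[19]=2  'ccbcaacaaccbbabbbc'

SA = [6, 9, 15, 7, 10, 14, 13, 16, 17, 18, 4, 1, 19, 5, 8, 12, 3, 0, 11, 2]
rank  pair      lcp
   1  s[6:],s[9:]  3  'aac'
   2  s[9:],s[15:]  1  'a'
   3  s[15:],s[7:]  1  'a'
   4  s[7:],s[10:]  2  'ac'
   5  s[10:],s[14:]  0  ''
   6  s[14:],s[13:]  1  'b'
   7  s[13:],s[16:]  2  'bb'
   8  s[16:],s[17:]  2  'bb'
   9  s[17:],s[18:]  1  'b'
  10  s[18:],s[4:]  2  'bc'
  11  s[4:],s[1:]  2  'bc'
  12  s[1:],s[19:]  0  ''
  13  s[19:],s[5:]  1  'c'
  14  s[5:],s[8:]  4  'caac'
  15  s[8:],s[12:]  1  'c'
  16  s[12:],s[3:]  2  'cb'
  17  s[3:],s[0:]  3  'cbc'
  18  s[0:],s[11:]  1  'c'
  19  s[11:],s[2:]  3  'ccb'

[0, 3, 1, 1, 2, 0, 1, 2, 2, 1, 2, 2, 0, 1, 4, 1, 2, 3, 1, 3]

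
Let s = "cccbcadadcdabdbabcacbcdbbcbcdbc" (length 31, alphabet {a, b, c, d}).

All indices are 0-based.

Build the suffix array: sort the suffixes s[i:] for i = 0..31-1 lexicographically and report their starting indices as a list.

rank | idx | suffix
   0 |  15 | abcacbcdbbcbcdbc
   1 |  11 | abdbabcacbcdbbcbcdbc
   2 |  18 | acbcdbbcbcdbc
   3 |   5 | adadcdabdbabcacbcdbbcbcdbc
   4 |   7 | adcdabdbabcacbcdbbcbcdbc
   5 |  14 | babcacbcdbbcbcdbc
   6 |  23 | bbcbcdbc
   7 |  29 | bc
   8 |  16 | bcacbcdbbcbcdbc
   9 |   3 | bcadadcdabdbabcacbcdbbcbcdbc
  10 |  24 | bcbcdbc
  11 |  20 | bcdbbcbcdbc
  12 |  26 | bcdbc
  13 |  12 | bdbabcacbcdbbcbcdbc
  14 |  30 | c
  15 |  17 | cacbcdbbcbcdbc
  16 |   4 | cadadcdabdbabcacbcdbbcbcdbc
  17 |   2 | cbcadadcdabdbabcacbcdbbcbcdbc
  18 |  19 | cbcdbbcbcdbc
  19 |  25 | cbcdbc
  20 |   1 | ccbcadadcdabdbabcacbcdbbcbcdbc
  21 |   0 | cccbcadadcdabdbabcacbcdbbcbcdbc
  22 |   9 | cdabdbabcacbcdbbcbcdbc
  23 |  21 | cdbbcbcdbc
  24 |  27 | cdbc
  25 |  10 | dabdbabcacbcdbbcbcdbc
  26 |   6 | dadcdabdbabcacbcdbbcbcdbc
  27 |  13 | dbabcacbcdbbcbcdbc
  28 |  22 | dbbcbcdbc
  29 |  28 | dbc
  30 |   8 | dcdabdbabcacbcdbbcbcdbc

[15, 11, 18, 5, 7, 14, 23, 29, 16, 3, 24, 20, 26, 12, 30, 17, 4, 2, 19, 25, 1, 0, 9, 21, 27, 10, 6, 13, 22, 28, 8]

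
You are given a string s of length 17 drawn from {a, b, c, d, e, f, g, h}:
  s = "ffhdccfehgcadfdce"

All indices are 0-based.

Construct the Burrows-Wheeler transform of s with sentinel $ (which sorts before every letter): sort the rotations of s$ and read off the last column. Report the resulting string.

ecgddchfacfdc$fhfe

rank  rotation            last
    0  $ffhdccfehgcadfdce  e
    1  adfdce$ffhdccfehgc  c
    2  cadfdce$ffhdccfehg  g
    3  ccfehgcadfdce$ffhd  d
    4  ce$ffhdccfehgcadfd  d
    5  cfehgcadfdce$ffhdc  c
    6  dccfehgcadfdce$ffh  h
    7  dce$ffhdccfehgcadf  f
    8  dfdce$ffhdccfehgca  a
    9  e$ffhdccfehgcadfdc  c
   10  ehgcadfdce$ffhdccf  f
   11  fdce$ffhdccfehgcad  d
   12  fehgcadfdce$ffhdcc  c
   13  ffhdccfehgcadfdce$  $
   14  fhdccfehgcadfdce$f  f
   15  gcadfdce$ffhdccfeh  h
   16  hdccfehgcadfdce$ff  f
   17  hgcadfdce$ffhdccfe  e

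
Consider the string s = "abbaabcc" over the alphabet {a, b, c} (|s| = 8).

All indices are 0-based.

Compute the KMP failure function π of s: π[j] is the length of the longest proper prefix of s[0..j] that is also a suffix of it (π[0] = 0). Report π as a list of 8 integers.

[0, 0, 0, 1, 1, 2, 0, 0]

π[0] = 0
j=1 s[j]='b': π[1]=0 (border '')
j=2 s[j]='b': π[2]=0 (border '')
j=3 s[j]='a': π[3]=1 (border 'a')
j=4 s[j]='a': k: 1→0; π[4]=1 (border 'a')
j=5 s[j]='b': π[5]=2 (border 'ab')
j=6 s[j]='c': k: 2→0; π[6]=0 (border '')
j=7 s[j]='c': π[7]=0 (border '')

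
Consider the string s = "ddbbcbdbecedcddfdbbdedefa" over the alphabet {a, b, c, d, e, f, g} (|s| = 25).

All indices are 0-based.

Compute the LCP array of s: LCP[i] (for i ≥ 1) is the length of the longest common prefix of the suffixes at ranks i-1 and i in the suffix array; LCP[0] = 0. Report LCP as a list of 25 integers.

[0, 0, 2, 1, 1, 2, 1, 0, 1, 1, 0, 3, 2, 1, 1, 2, 1, 2, 1, 0, 1, 2, 1, 0, 1]

rank→(start, suffix):
  0 → (24, 'a')
  1 → (2, 'bbcbdbecedcddfdbbdedefa')
  2 → (17, 'bbdedefa')
  3 → (3, 'bcbdbecedcddfdbbdedefa')
  4 → (5, 'bdbecedcddfdbbdedefa')
  5 → (18, 'bdedefa')
  6 → (7, 'becedcddfdbbdedefa')
  7 → (4, 'cbdbecedcddfdbbdedefa')
  8 → (12, 'cddfdbbdedefa')
  9 → (9, 'cedcddfdbbdedefa')
  10 → (1, 'dbbcbdbecedcddfdbbdedefa')
  11 → (16, 'dbbdedefa')
  12 → (6, 'dbecedcddfdbbdedefa')
  13 → (11, 'dcddfdbbdedefa')
  14 → (0, 'ddbbcbdbecedcddfdbbdedefa')
  15 → (13, 'ddfdbbdedefa')
  16 → (19, 'dedefa')
  17 → (21, 'defa')
  18 → (14, 'dfdbbdedefa')
  19 → (8, 'ecedcddfdbbdedefa')
  20 → (10, 'edcddfdbbdedefa')
  21 → (20, 'edefa')
  22 → (22, 'efa')
  23 → (23, 'fa')
  24 → (15, 'fdbbdedefa')

SA = [24, 2, 17, 3, 5, 18, 7, 4, 12, 9, 1, 16, 6, 11, 0, 13, 19, 21, 14, 8, 10, 20, 22, 23, 15]
[i] adj suffixes → lcp
  [1] 24/2 → 0 ('')
  [2] 2/17 → 2 ('bb')
  [3] 17/3 → 1 ('b')
  [4] 3/5 → 1 ('b')
  [5] 5/18 → 2 ('bd')
  [6] 18/7 → 1 ('b')
  [7] 7/4 → 0 ('')
  [8] 4/12 → 1 ('c')
  [9] 12/9 → 1 ('c')
  [10] 9/1 → 0 ('')
  [11] 1/16 → 3 ('dbb')
  [12] 16/6 → 2 ('db')
  [13] 6/11 → 1 ('d')
  [14] 11/0 → 1 ('d')
  [15] 0/13 → 2 ('dd')
  [16] 13/19 → 1 ('d')
  [17] 19/21 → 2 ('de')
  [18] 21/14 → 1 ('d')
  [19] 14/8 → 0 ('')
  [20] 8/10 → 1 ('e')
  [21] 10/20 → 2 ('ed')
  [22] 20/22 → 1 ('e')
  [23] 22/23 → 0 ('')
  [24] 23/15 → 1 ('f')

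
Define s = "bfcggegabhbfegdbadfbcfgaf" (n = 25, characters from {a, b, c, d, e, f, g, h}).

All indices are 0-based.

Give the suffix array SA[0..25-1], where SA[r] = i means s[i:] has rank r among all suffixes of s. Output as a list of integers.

[7, 16, 23, 15, 19, 0, 10, 8, 20, 2, 14, 17, 5, 12, 24, 18, 1, 11, 21, 6, 22, 13, 4, 3, 9]

rank | idx | suffix
   0 |   7 | abhbfegdbadfbcfgaf
   1 |  16 | adfbcfgaf
   2 |  23 | af
   3 |  15 | badfbcfgaf
   4 |  19 | bcfgaf
   5 |   0 | bfcggegabhbfegdbadfbcfgaf
   6 |  10 | bfegdbadfbcfgaf
   7 |   8 | bhbfegdbadfbcfgaf
   8 |  20 | cfgaf
   9 |   2 | cggegabhbfegdbadfbcfgaf
  10 |  14 | dbadfbcfgaf
  11 |  17 | dfbcfgaf
  12 |   5 | egabhbfegdbadfbcfgaf
  13 |  12 | egdbadfbcfgaf
  14 |  24 | f
  15 |  18 | fbcfgaf
  16 |   1 | fcggegabhbfegdbadfbcfgaf
  17 |  11 | fegdbadfbcfgaf
  18 |  21 | fgaf
  19 |   6 | gabhbfegdbadfbcfgaf
  20 |  22 | gaf
  21 |  13 | gdbadfbcfgaf
  22 |   4 | gegabhbfegdbadfbcfgaf
  23 |   3 | ggegabhbfegdbadfbcfgaf
  24 |   9 | hbfegdbadfbcfgaf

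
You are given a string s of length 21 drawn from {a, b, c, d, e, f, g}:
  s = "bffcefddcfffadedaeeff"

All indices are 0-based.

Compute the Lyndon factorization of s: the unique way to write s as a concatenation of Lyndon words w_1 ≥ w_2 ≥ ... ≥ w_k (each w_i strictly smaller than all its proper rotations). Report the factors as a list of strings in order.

["bffcefddcfff", "adedaeeff"]

emit factor 1: 'bffcefddcfff' (i=0, period=12)
emit factor 2: 'adedaeeff' (i=12, period=9)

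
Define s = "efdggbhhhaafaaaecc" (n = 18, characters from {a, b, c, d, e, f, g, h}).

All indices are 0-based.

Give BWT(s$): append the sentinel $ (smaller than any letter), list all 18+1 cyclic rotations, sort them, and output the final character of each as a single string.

rank  rotation             last
    0  $efdggbhhhaafaaaecc  c
    1  aaaecc$efdggbhhhaaf  f
    2  aaecc$efdggbhhhaafa  a
    3  aafaaaecc$efdggbhhh  h
    4  aecc$efdggbhhhaafaa  a
    5  afaaaecc$efdggbhhha  a
    6  bhhhaafaaaecc$efdgg  g
    7  c$efdggbhhhaafaaaec  c
    8  cc$efdggbhhhaafaaae  e
    9  dggbhhhaafaaaecc$ef  f
   10  ecc$efdggbhhhaafaaa  a
   11  efdggbhhhaafaaaecc$  $
   12  faaaecc$efdggbhhhaa  a
   13  fdggbhhhaafaaaecc$e  e
   14  gbhhhaafaaaecc$efdg  g
   15  ggbhhhaafaaaecc$efd  d
   16  haafaaaecc$efdggbhh  h
   17  hhaafaaaecc$efdggbh  h
   18  hhhaafaaaecc$efdggb  b

cfahaagcefa$aegdhhb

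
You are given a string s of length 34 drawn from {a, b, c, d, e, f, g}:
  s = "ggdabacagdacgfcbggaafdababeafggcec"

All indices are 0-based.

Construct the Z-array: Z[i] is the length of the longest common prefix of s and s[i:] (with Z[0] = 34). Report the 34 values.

Z[0]=34
i=1: fresh scan; Z[1]=1 scan→box=[1,2)
i=2: fresh scan; Z[2]=0
i=3: fresh scan; Z[3]=0
i=4: fresh scan; Z[4]=0
i=5: fresh scan; Z[5]=0
i=6: fresh scan; Z[6]=0
i=7: fresh scan; Z[7]=0
i=8: fresh scan; Z[8]=1 scan→box=[8,9)
i=9: fresh scan; Z[9]=0
i=10: fresh scan; Z[10]=0
i=11: fresh scan; Z[11]=0
i=12: fresh scan; Z[12]=1 scan→box=[12,13)
i=13: fresh scan; Z[13]=0
i=14: fresh scan; Z[14]=0
i=15: fresh scan; Z[15]=0
i=16: fresh scan; Z[16]=2 scan→box=[16,18)
i=17: min(r-i=1, Z[1]=1)=1; Z[17]=1
i=18: fresh scan; Z[18]=0
i=19: fresh scan; Z[19]=0
i=20: fresh scan; Z[20]=0
i=21: fresh scan; Z[21]=0
i=22: fresh scan; Z[22]=0
i=23: fresh scan; Z[23]=0
i=24: fresh scan; Z[24]=0
i=25: fresh scan; Z[25]=0
i=26: fresh scan; Z[26]=0
i=27: fresh scan; Z[27]=0
i=28: fresh scan; Z[28]=0
i=29: fresh scan; Z[29]=2 scan→box=[29,31)
i=30: min(r-i=1, Z[1]=1)=1; Z[30]=1
i=31: fresh scan; Z[31]=0
i=32: fresh scan; Z[32]=0
i=33: fresh scan; Z[33]=0

[34, 1, 0, 0, 0, 0, 0, 0, 1, 0, 0, 0, 1, 0, 0, 0, 2, 1, 0, 0, 0, 0, 0, 0, 0, 0, 0, 0, 0, 2, 1, 0, 0, 0]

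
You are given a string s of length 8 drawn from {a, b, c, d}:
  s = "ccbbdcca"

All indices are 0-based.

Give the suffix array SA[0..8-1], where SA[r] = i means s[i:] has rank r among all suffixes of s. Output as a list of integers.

rank | idx | suffix
   0 |   7 | a
   1 |   2 | bbdcca
   2 |   3 | bdcca
   3 |   6 | ca
   4 |   1 | cbbdcca
   5 |   5 | cca
   6 |   0 | ccbbdcca
   7 |   4 | dcca

[7, 2, 3, 6, 1, 5, 0, 4]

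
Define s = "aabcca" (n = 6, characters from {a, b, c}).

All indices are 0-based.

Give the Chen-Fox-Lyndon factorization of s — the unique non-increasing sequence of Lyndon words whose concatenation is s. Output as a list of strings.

emit factor 1: 'aabcc' (i=0, period=5)
emit factor 2: 'a' (i=5, period=1)

["aabcc", "a"]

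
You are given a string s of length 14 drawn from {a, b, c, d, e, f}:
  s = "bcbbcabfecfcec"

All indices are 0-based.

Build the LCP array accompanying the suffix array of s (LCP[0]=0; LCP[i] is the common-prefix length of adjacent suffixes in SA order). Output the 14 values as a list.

rank→(start, suffix):
  0 → (5, 'abfecfcec')
  1 → (2, 'bbcabfecfcec')
  2 → (3, 'bcabfecfcec')
  3 → (0, 'bcbbcabfecfcec')
  4 → (6, 'bfecfcec')
  5 → (13, 'c')
  6 → (4, 'cabfecfcec')
  7 → (1, 'cbbcabfecfcec')
  8 → (11, 'cec')
  9 → (9, 'cfcec')
  10 → (12, 'ec')
  11 → (8, 'ecfcec')
  12 → (10, 'fcec')
  13 → (7, 'fecfcec')

SA = [5, 2, 3, 0, 6, 13, 4, 1, 11, 9, 12, 8, 10, 7]
[i] adj suffixes → lcp
  [1] 5/2 → 0 ('')
  [2] 2/3 → 1 ('b')
  [3] 3/0 → 2 ('bc')
  [4] 0/6 → 1 ('b')
  [5] 6/13 → 0 ('')
  [6] 13/4 → 1 ('c')
  [7] 4/1 → 1 ('c')
  [8] 1/11 → 1 ('c')
  [9] 11/9 → 1 ('c')
  [10] 9/12 → 0 ('')
  [11] 12/8 → 2 ('ec')
  [12] 8/10 → 0 ('')
  [13] 10/7 → 1 ('f')

[0, 0, 1, 2, 1, 0, 1, 1, 1, 1, 0, 2, 0, 1]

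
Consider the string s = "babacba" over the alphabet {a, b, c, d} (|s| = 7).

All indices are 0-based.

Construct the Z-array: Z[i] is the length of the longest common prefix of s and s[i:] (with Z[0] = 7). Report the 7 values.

Z[0]=7
i=1: i≥r, start 0; Z[1]=0
i=2: i≥r, start 0; Z[2]=2 scan→box=[2,4)
i=3: min(r-i=1, Z[1]=0)=0; Z[3]=0
i=4: i≥r, start 0; Z[4]=0
i=5: i≥r, start 0; Z[5]=2 scan→box=[5,7)
i=6: min(r-i=1, Z[1]=0)=0; Z[6]=0

[7, 0, 2, 0, 0, 2, 0]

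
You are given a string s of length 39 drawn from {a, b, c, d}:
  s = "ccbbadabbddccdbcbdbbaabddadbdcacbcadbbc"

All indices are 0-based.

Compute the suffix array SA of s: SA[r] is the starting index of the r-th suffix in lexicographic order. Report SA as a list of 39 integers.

sorted suffixes:
  #0 SA[0]=20  'aabddadbdcacbcadbbc'
  #1 SA[1]=6  'abbddccdbcbdbbaabddadbdcacbcadbbc'
  #2 SA[2]=21  'abddadbdcacbcadbbc'
  #3 SA[3]=30  'acbcadbbc'
  #4 SA[4]=4  'adabbddccdbcbdbbaabddadbdcacbcadbbc'
  #5 SA[5]=34  'adbbc'
  #6 SA[6]=25  'adbdcacbcadbbc'
  #7 SA[7]=19  'baabddadbdcacbcadbbc'
  #8 SA[8]=3  'badabbddccdbcbdbbaabddadbdcacbcadbbc'
  #9 SA[9]=18  'bbaabddadbdcacbcadbbc'
  #10 SA[10]=2  'bbadabbddccdbcbdbbaabddadbdcacbcadbbc'
  #11 SA[11]=36  'bbc'
  #12 SA[12]=7  'bbddccdbcbdbbaabddadbdcacbcadbbc'
  #13 SA[13]=37  'bc'
  #14 SA[14]=32  'bcadbbc'
  #15 SA[15]=14  'bcbdbbaabddadbdcacbcadbbc'
  #16 SA[16]=16  'bdbbaabddadbdcacbcadbbc'
  #17 SA[17]=27  'bdcacbcadbbc'
  #18 SA[18]=22  'bddadbdcacbcadbbc'
  #19 SA[19]=8  'bddccdbcbdbbaabddadbdcacbcadbbc'
  #20 SA[20]=38  'c'
  #21 SA[21]=29  'cacbcadbbc'
  #22 SA[22]=33  'cadbbc'
  #23 SA[23]=1  'cbbadabbddccdbcbdbbaabddadbdcacbcadbbc'
  #24 SA[24]=31  'cbcadbbc'
  #25 SA[25]=15  'cbdbbaabddadbdcacbcadbbc'
  #26 SA[26]=0  'ccbbadabbddccdbcbdbbaabddadbdcacbcadbbc'
  #27 SA[27]=11  'ccdbcbdbbaabddadbdcacbcadbbc'
  #28 SA[28]=12  'cdbcbdbbaabddadbdcacbcadbbc'
  #29 SA[29]=5  'dabbddccdbcbdbbaabddadbdcacbcadbbc'
  #30 SA[30]=24  'dadbdcacbcadbbc'
  #31 SA[31]=17  'dbbaabddadbdcacbcadbbc'
  #32 SA[32]=35  'dbbc'
  #33 SA[33]=13  'dbcbdbbaabddadbdcacbcadbbc'
  #34 SA[34]=26  'dbdcacbcadbbc'
  #35 SA[35]=28  'dcacbcadbbc'
  #36 SA[36]=10  'dccdbcbdbbaabddadbdcacbcadbbc'
  #37 SA[37]=23  'ddadbdcacbcadbbc'
  #38 SA[38]=9  'ddccdbcbdbbaabddadbdcacbcadbbc'

[20, 6, 21, 30, 4, 34, 25, 19, 3, 18, 2, 36, 7, 37, 32, 14, 16, 27, 22, 8, 38, 29, 33, 1, 31, 15, 0, 11, 12, 5, 24, 17, 35, 13, 26, 28, 10, 23, 9]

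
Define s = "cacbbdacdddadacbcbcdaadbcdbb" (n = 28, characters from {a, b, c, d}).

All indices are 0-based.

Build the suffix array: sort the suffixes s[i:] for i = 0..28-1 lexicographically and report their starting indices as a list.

[20, 1, 13, 6, 11, 21, 27, 26, 3, 15, 17, 23, 4, 0, 2, 14, 16, 18, 24, 7, 19, 12, 5, 10, 25, 22, 9, 8]

rank | idx | suffix
   0 |  20 | aadbcdbb
   1 |   1 | acbbdacdddadacbcbcdaadbcdbb
   2 |  13 | acbcbcdaadbcdbb
   3 |   6 | acdddadacbcbcdaadbcdbb
   4 |  11 | adacbcbcdaadbcdbb
   5 |  21 | adbcdbb
   6 |  27 | b
   7 |  26 | bb
   8 |   3 | bbdacdddadacbcbcdaadbcdbb
   9 |  15 | bcbcdaadbcdbb
  10 |  17 | bcdaadbcdbb
  11 |  23 | bcdbb
  12 |   4 | bdacdddadacbcbcdaadbcdbb
  13 |   0 | cacbbdacdddadacbcbcdaadbcdbb
  14 |   2 | cbbdacdddadacbcbcdaadbcdbb
  15 |  14 | cbcbcdaadbcdbb
  16 |  16 | cbcdaadbcdbb
  17 |  18 | cdaadbcdbb
  18 |  24 | cdbb
  19 |   7 | cdddadacbcbcdaadbcdbb
  20 |  19 | daadbcdbb
  21 |  12 | dacbcbcdaadbcdbb
  22 |   5 | dacdddadacbcbcdaadbcdbb
  23 |  10 | dadacbcbcdaadbcdbb
  24 |  25 | dbb
  25 |  22 | dbcdbb
  26 |   9 | ddadacbcbcdaadbcdbb
  27 |   8 | dddadacbcbcdaadbcdbb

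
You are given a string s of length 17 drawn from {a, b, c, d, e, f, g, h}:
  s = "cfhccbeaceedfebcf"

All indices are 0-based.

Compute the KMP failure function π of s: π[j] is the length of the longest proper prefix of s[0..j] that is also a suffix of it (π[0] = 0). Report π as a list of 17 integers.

[0, 0, 0, 1, 1, 0, 0, 0, 1, 0, 0, 0, 0, 0, 0, 1, 2]

π[0] = 0
j=1 s[j]='f': π[1]=0 (border '')
j=2 s[j]='h': π[2]=0 (border '')
j=3 s[j]='c': π[3]=1 (border 'c')
j=4 s[j]='c': k: 1→0; π[4]=1 (border 'c')
j=5 s[j]='b': k: 1→0; π[5]=0 (border '')
j=6 s[j]='e': π[6]=0 (border '')
j=7 s[j]='a': π[7]=0 (border '')
j=8 s[j]='c': π[8]=1 (border 'c')
j=9 s[j]='e': k: 1→0; π[9]=0 (border '')
j=10 s[j]='e': π[10]=0 (border '')
j=11 s[j]='d': π[11]=0 (border '')
j=12 s[j]='f': π[12]=0 (border '')
j=13 s[j]='e': π[13]=0 (border '')
j=14 s[j]='b': π[14]=0 (border '')
j=15 s[j]='c': π[15]=1 (border 'c')
j=16 s[j]='f': π[16]=2 (border 'cf')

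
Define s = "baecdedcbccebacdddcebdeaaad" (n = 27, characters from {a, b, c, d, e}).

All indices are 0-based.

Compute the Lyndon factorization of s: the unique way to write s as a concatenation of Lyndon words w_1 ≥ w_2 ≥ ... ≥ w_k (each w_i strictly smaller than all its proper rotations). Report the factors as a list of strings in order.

["b", "aecdedcbcceb", "acdddcebde", "aaad"]

emit factor 1: 'b' (i=0, period=1)
emit factor 2: 'aecdedcbcceb' (i=1, period=12)
emit factor 3: 'acdddcebde' (i=13, period=10)
emit factor 4: 'aaad' (i=23, period=4)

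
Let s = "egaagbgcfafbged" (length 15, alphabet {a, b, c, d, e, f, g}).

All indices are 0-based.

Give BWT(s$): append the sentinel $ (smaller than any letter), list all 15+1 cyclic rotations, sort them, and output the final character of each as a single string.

rank  rotation          last
    0  $egaagbgcfafbged  d
    1  aagbgcfafbged$eg  g
    2  afbged$egaagbgcf  f
    3  agbgcfafbged$ega  a
    4  bgcfafbged$egaag  g
    5  bged$egaagbgcfaf  f
    6  cfafbged$egaagbg  g
    7  d$egaagbgcfafbge  e
    8  ed$egaagbgcfafbg  g
    9  egaagbgcfafbged$  $
   10  fafbged$egaagbgc  c
   11  fbged$egaagbgcfa  a
   12  gaagbgcfafbged$e  e
   13  gbgcfafbged$egaa  a
   14  gcfafbged$egaagb  b
   15  ged$egaagbgcfafb  b

dgfagfgeg$caeabb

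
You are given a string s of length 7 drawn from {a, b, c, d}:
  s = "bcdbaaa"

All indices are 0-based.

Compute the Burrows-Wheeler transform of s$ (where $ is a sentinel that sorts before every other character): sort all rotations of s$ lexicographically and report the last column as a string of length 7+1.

rank  rotation  last
    0  $bcdbaaa  a
    1  a$bcdbaa  a
    2  aa$bcdba  a
    3  aaa$bcdb  b
    4  baaa$bcd  d
    5  bcdbaaa$  $
    6  cdbaaa$b  b
    7  dbaaa$bc  c

aaabd$bc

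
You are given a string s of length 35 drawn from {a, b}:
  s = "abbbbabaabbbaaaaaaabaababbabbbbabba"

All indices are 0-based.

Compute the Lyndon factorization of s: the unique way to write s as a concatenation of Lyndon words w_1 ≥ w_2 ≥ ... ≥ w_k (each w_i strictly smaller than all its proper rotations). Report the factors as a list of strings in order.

emit factor 1: 'abbbb' (i=0, period=5)
emit factor 2: 'ab' (i=5, period=2)
emit factor 3: 'aabbb' (i=7, period=5)
emit factor 4: 'aaaaaaabaababbabbbbabb' (i=12, period=22)
emit factor 5: 'a' (i=34, period=1)

["abbbb", "ab", "aabbb", "aaaaaaabaababbabbbbabb", "a"]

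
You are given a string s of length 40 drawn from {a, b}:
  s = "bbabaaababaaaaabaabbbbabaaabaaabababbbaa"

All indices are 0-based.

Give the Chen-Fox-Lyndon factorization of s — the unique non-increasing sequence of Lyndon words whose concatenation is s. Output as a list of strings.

["b", "b", "ab", "aaabab", "aaaaabaabbbbabaaabaaabababbb", "a", "a"]

emit factor 1: 'b' (i=0, period=1)
emit factor 2: 'b' (i=1, period=1)
emit factor 3: 'ab' (i=2, period=2)
emit factor 4: 'aaabab' (i=4, period=6)
emit factor 5: 'aaaaabaabbbbabaaabaaabababbb' (i=10, period=28)
emit factor 6: 'a' (i=38, period=1)
emit factor 7: 'a' (i=39, period=1)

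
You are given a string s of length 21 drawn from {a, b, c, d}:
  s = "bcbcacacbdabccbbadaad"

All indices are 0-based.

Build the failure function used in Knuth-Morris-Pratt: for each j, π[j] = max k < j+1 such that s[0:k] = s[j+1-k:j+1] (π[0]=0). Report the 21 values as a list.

[0, 0, 1, 2, 0, 0, 0, 0, 1, 0, 0, 1, 2, 0, 1, 1, 0, 0, 0, 0, 0]

π[0] = 0
j=1 s[j]='c': π[1]=0 (border '')
j=2 s[j]='b': π[2]=1 (border 'b')
j=3 s[j]='c': π[3]=2 (border 'bc')
j=4 s[j]='a': k: 2→0; π[4]=0 (border '')
j=5 s[j]='c': π[5]=0 (border '')
j=6 s[j]='a': π[6]=0 (border '')
j=7 s[j]='c': π[7]=0 (border '')
j=8 s[j]='b': π[8]=1 (border 'b')
j=9 s[j]='d': k: 1→0; π[9]=0 (border '')
j=10 s[j]='a': π[10]=0 (border '')
j=11 s[j]='b': π[11]=1 (border 'b')
j=12 s[j]='c': π[12]=2 (border 'bc')
j=13 s[j]='c': k: 2→0; π[13]=0 (border '')
j=14 s[j]='b': π[14]=1 (border 'b')
j=15 s[j]='b': k: 1→0; π[15]=1 (border 'b')
j=16 s[j]='a': k: 1→0; π[16]=0 (border '')
j=17 s[j]='d': π[17]=0 (border '')
j=18 s[j]='a': π[18]=0 (border '')
j=19 s[j]='a': π[19]=0 (border '')
j=20 s[j]='d': π[20]=0 (border '')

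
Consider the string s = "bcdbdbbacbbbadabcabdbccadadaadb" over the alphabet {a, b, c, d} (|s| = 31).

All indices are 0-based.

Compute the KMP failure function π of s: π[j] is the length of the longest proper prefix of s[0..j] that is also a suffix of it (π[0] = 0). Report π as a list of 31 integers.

[0, 0, 0, 1, 0, 1, 1, 0, 0, 1, 1, 1, 0, 0, 0, 1, 2, 0, 1, 0, 1, 2, 0, 0, 0, 0, 0, 0, 0, 0, 1]

π[0] = 0
j=1 s[j]='c': π[1]=0 (border '')
j=2 s[j]='d': π[2]=0 (border '')
j=3 s[j]='b': π[3]=1 (border 'b')
j=4 s[j]='d': k: 1→0; π[4]=0 (border '')
j=5 s[j]='b': π[5]=1 (border 'b')
j=6 s[j]='b': k: 1→0; π[6]=1 (border 'b')
j=7 s[j]='a': k: 1→0; π[7]=0 (border '')
j=8 s[j]='c': π[8]=0 (border '')
j=9 s[j]='b': π[9]=1 (border 'b')
j=10 s[j]='b': k: 1→0; π[10]=1 (border 'b')
j=11 s[j]='b': k: 1→0; π[11]=1 (border 'b')
j=12 s[j]='a': k: 1→0; π[12]=0 (border '')
j=13 s[j]='d': π[13]=0 (border '')
j=14 s[j]='a': π[14]=0 (border '')
j=15 s[j]='b': π[15]=1 (border 'b')
j=16 s[j]='c': π[16]=2 (border 'bc')
j=17 s[j]='a': k: 2→0; π[17]=0 (border '')
j=18 s[j]='b': π[18]=1 (border 'b')
j=19 s[j]='d': k: 1→0; π[19]=0 (border '')
j=20 s[j]='b': π[20]=1 (border 'b')
j=21 s[j]='c': π[21]=2 (border 'bc')
j=22 s[j]='c': k: 2→0; π[22]=0 (border '')
j=23 s[j]='a': π[23]=0 (border '')
j=24 s[j]='d': π[24]=0 (border '')
j=25 s[j]='a': π[25]=0 (border '')
j=26 s[j]='d': π[26]=0 (border '')
j=27 s[j]='a': π[27]=0 (border '')
j=28 s[j]='a': π[28]=0 (border '')
j=29 s[j]='d': π[29]=0 (border '')
j=30 s[j]='b': π[30]=1 (border 'b')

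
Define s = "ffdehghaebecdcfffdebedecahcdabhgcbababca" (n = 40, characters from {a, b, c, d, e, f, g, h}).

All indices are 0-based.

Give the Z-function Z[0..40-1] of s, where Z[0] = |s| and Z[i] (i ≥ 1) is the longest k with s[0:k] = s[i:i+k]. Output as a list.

Z[0]=40
i=1: i≥r, start 0; Z[1]=1 grow→box=[1,2)
i=2: i≥r, start 0; Z[2]=0
i=3: i≥r, start 0; Z[3]=0
i=4: i≥r, start 0; Z[4]=0
i=5: i≥r, start 0; Z[5]=0
i=6: i≥r, start 0; Z[6]=0
i=7: i≥r, start 0; Z[7]=0
i=8: i≥r, start 0; Z[8]=0
i=9: i≥r, start 0; Z[9]=0
i=10: i≥r, start 0; Z[10]=0
i=11: i≥r, start 0; Z[11]=0
i=12: i≥r, start 0; Z[12]=0
i=13: i≥r, start 0; Z[13]=0
i=14: i≥r, start 0; Z[14]=2 grow→box=[14,16)
i=15: min(r-i=1, Z[1]=1)=1; Z[15]=4 grow→box=[15,19)
i=16: min(r-i=3, Z[1]=1)=1; Z[16]=1
i=17: min(r-i=2, Z[2]=0)=0; Z[17]=0
i=18: min(r-i=1, Z[3]=0)=0; Z[18]=0
i=19: i≥r, start 0; Z[19]=0
i=20: i≥r, start 0; Z[20]=0
i=21: i≥r, start 0; Z[21]=0
i=22: i≥r, start 0; Z[22]=0
i=23: i≥r, start 0; Z[23]=0
i=24: i≥r, start 0; Z[24]=0
i=25: i≥r, start 0; Z[25]=0
i=26: i≥r, start 0; Z[26]=0
i=27: i≥r, start 0; Z[27]=0
i=28: i≥r, start 0; Z[28]=0
i=29: i≥r, start 0; Z[29]=0
i=30: i≥r, start 0; Z[30]=0
i=31: i≥r, start 0; Z[31]=0
i=32: i≥r, start 0; Z[32]=0
i=33: i≥r, start 0; Z[33]=0
i=34: i≥r, start 0; Z[34]=0
i=35: i≥r, start 0; Z[35]=0
i=36: i≥r, start 0; Z[36]=0
i=37: i≥r, start 0; Z[37]=0
i=38: i≥r, start 0; Z[38]=0
i=39: i≥r, start 0; Z[39]=0

[40, 1, 0, 0, 0, 0, 0, 0, 0, 0, 0, 0, 0, 0, 2, 4, 1, 0, 0, 0, 0, 0, 0, 0, 0, 0, 0, 0, 0, 0, 0, 0, 0, 0, 0, 0, 0, 0, 0, 0]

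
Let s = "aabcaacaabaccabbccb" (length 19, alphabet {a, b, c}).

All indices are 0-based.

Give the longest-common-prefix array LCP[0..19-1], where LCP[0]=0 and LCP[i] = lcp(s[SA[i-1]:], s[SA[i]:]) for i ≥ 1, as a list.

sorted suffixes:
  #0 SA[0]=7  'aabaccabbccb'
  #1 SA[1]=0  'aabcaacaabaccabbccb'
  #2 SA[2]=4  'aacaabaccabbccb'
  #3 SA[3]=8  'abaccabbccb'
  #4 SA[4]=13  'abbccb'
  #5 SA[5]=1  'abcaacaabaccabbccb'
  #6 SA[6]=5  'acaabaccabbccb'
  #7 SA[7]=10  'accabbccb'
  #8 SA[8]=18  'b'
  #9 SA[9]=9  'baccabbccb'
  #10 SA[10]=14  'bbccb'
  #11 SA[11]=2  'bcaacaabaccabbccb'
  #12 SA[12]=15  'bccb'
  #13 SA[13]=6  'caabaccabbccb'
  #14 SA[14]=3  'caacaabaccabbccb'
  #15 SA[15]=12  'cabbccb'
  #16 SA[16]=17  'cb'
  #17 SA[17]=11  'ccabbccb'
  #18 SA[18]=16  'ccb'

SA = [7, 0, 4, 8, 13, 1, 5, 10, 18, 9, 14, 2, 15, 6, 3, 12, 17, 11, 16]
[i] adj suffixes → lcp
  [1] 7/0 → 3 ('aab')
  [2] 0/4 → 2 ('aa')
  [3] 4/8 → 1 ('a')
  [4] 8/13 → 2 ('ab')
  [5] 13/1 → 2 ('ab')
  [6] 1/5 → 1 ('a')
  [7] 5/10 → 2 ('ac')
  [8] 10/18 → 0 ('')
  [9] 18/9 → 1 ('b')
  [10] 9/14 → 1 ('b')
  [11] 14/2 → 1 ('b')
  [12] 2/15 → 2 ('bc')
  [13] 15/6 → 0 ('')
  [14] 6/3 → 3 ('caa')
  [15] 3/12 → 2 ('ca')
  [16] 12/17 → 1 ('c')
  [17] 17/11 → 1 ('c')
  [18] 11/16 → 2 ('cc')

[0, 3, 2, 1, 2, 2, 1, 2, 0, 1, 1, 1, 2, 0, 3, 2, 1, 1, 2]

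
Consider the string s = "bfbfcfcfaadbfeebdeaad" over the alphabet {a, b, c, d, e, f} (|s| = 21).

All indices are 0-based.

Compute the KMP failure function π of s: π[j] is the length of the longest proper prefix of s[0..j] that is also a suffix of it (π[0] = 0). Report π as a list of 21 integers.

[0, 0, 1, 2, 0, 0, 0, 0, 0, 0, 0, 1, 2, 0, 0, 1, 0, 0, 0, 0, 0]

π[0] = 0
j=1 s[j]='f': π[1]=0 (border '')
j=2 s[j]='b': π[2]=1 (border 'b')
j=3 s[j]='f': π[3]=2 (border 'bf')
j=4 s[j]='c': k: 2→0; π[4]=0 (border '')
j=5 s[j]='f': π[5]=0 (border '')
j=6 s[j]='c': π[6]=0 (border '')
j=7 s[j]='f': π[7]=0 (border '')
j=8 s[j]='a': π[8]=0 (border '')
j=9 s[j]='a': π[9]=0 (border '')
j=10 s[j]='d': π[10]=0 (border '')
j=11 s[j]='b': π[11]=1 (border 'b')
j=12 s[j]='f': π[12]=2 (border 'bf')
j=13 s[j]='e': k: 2→0; π[13]=0 (border '')
j=14 s[j]='e': π[14]=0 (border '')
j=15 s[j]='b': π[15]=1 (border 'b')
j=16 s[j]='d': k: 1→0; π[16]=0 (border '')
j=17 s[j]='e': π[17]=0 (border '')
j=18 s[j]='a': π[18]=0 (border '')
j=19 s[j]='a': π[19]=0 (border '')
j=20 s[j]='d': π[20]=0 (border '')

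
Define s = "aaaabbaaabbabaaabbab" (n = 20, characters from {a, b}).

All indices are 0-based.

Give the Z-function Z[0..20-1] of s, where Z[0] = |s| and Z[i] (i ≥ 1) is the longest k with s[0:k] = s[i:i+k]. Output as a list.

[20, 3, 2, 1, 0, 0, 3, 2, 1, 0, 0, 1, 0, 3, 2, 1, 0, 0, 1, 0]

Z[0]=20
i=1: fresh scan; Z[1]=3 extend→box=[1,4)
i=2: min(r-i=2, Z[1]=3)=2; Z[2]=2
i=3: min(r-i=1, Z[2]=2)=1; Z[3]=1
i=4: fresh scan; Z[4]=0
i=5: fresh scan; Z[5]=0
i=6: fresh scan; Z[6]=3 extend→box=[6,9)
i=7: min(r-i=2, Z[1]=3)=2; Z[7]=2
i=8: min(r-i=1, Z[2]=2)=1; Z[8]=1
i=9: fresh scan; Z[9]=0
i=10: fresh scan; Z[10]=0
i=11: fresh scan; Z[11]=1 extend→box=[11,12)
i=12: fresh scan; Z[12]=0
i=13: fresh scan; Z[13]=3 extend→box=[13,16)
i=14: min(r-i=2, Z[1]=3)=2; Z[14]=2
i=15: min(r-i=1, Z[2]=2)=1; Z[15]=1
i=16: fresh scan; Z[16]=0
i=17: fresh scan; Z[17]=0
i=18: fresh scan; Z[18]=1 extend→box=[18,19)
i=19: fresh scan; Z[19]=0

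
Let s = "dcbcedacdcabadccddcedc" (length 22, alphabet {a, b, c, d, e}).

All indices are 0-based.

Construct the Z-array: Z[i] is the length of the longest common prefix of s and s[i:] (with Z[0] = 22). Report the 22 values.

[22, 0, 0, 0, 0, 1, 0, 0, 2, 0, 0, 0, 0, 2, 0, 0, 1, 2, 0, 0, 2, 0]

Z[0]=22
i=1: outside box; Z[1]=0
i=2: outside box; Z[2]=0
i=3: outside box; Z[3]=0
i=4: outside box; Z[4]=0
i=5: outside box; Z[5]=1 scan→box=[5,6)
i=6: outside box; Z[6]=0
i=7: outside box; Z[7]=0
i=8: outside box; Z[8]=2 scan→box=[8,10)
i=9: min(r-i=1, Z[1]=0)=0; Z[9]=0
i=10: outside box; Z[10]=0
i=11: outside box; Z[11]=0
i=12: outside box; Z[12]=0
i=13: outside box; Z[13]=2 scan→box=[13,15)
i=14: min(r-i=1, Z[1]=0)=0; Z[14]=0
i=15: outside box; Z[15]=0
i=16: outside box; Z[16]=1 scan→box=[16,17)
i=17: outside box; Z[17]=2 scan→box=[17,19)
i=18: min(r-i=1, Z[1]=0)=0; Z[18]=0
i=19: outside box; Z[19]=0
i=20: outside box; Z[20]=2 scan→box=[20,22)
i=21: min(r-i=1, Z[1]=0)=0; Z[21]=0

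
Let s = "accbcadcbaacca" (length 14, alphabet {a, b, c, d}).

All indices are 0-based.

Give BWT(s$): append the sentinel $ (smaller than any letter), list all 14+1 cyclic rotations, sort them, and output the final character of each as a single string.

acba$ccccbdcaaa

rank  rotation         last
    0  $accbcadcbaacca  a
    1  a$accbcadcbaacc  c
    2  aacca$accbcadcb  b
    3  acca$accbcadcba  a
    4  accbcadcbaacca$  $
    5  adcbaacca$accbc  c
    6  baacca$accbcadc  c
    7  bcadcbaacca$acc  c
    8  ca$accbcadcbaac  c
    9  cadcbaacca$accb  b
   10  cbaacca$accbcad  d
   11  cbcadcbaacca$ac  c
   12  cca$accbcadcbaa  a
   13  ccbcadcbaacca$a  a
   14  dcbaacca$accbca  a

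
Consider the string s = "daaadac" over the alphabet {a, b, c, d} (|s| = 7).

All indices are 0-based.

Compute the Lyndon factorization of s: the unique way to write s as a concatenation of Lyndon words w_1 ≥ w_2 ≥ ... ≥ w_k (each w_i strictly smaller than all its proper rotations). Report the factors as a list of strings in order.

emit factor 1: 'd' (i=0, period=1)
emit factor 2: 'aaadac' (i=1, period=6)

["d", "aaadac"]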